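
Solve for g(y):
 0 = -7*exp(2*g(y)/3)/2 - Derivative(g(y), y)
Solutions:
 g(y) = 3*log(-sqrt(-1/(C1 - 7*y))) + 3*log(3)/2
 g(y) = 3*log(-1/(C1 - 7*y))/2 + 3*log(3)/2


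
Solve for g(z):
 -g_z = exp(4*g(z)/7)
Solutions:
 g(z) = 7*log(-(1/(C1 + 4*z))^(1/4)) + 7*log(7)/4
 g(z) = 7*log(1/(C1 + 4*z))/4 + 7*log(7)/4
 g(z) = 7*log(-I*(1/(C1 + 4*z))^(1/4)) + 7*log(7)/4
 g(z) = 7*log(I*(1/(C1 + 4*z))^(1/4)) + 7*log(7)/4


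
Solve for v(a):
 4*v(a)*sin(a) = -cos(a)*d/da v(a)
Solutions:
 v(a) = C1*cos(a)^4


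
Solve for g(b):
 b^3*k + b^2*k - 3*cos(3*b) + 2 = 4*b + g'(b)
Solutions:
 g(b) = C1 + b^4*k/4 + b^3*k/3 - 2*b^2 + 2*b - sin(3*b)


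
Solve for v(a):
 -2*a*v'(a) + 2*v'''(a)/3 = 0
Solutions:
 v(a) = C1 + Integral(C2*airyai(3^(1/3)*a) + C3*airybi(3^(1/3)*a), a)


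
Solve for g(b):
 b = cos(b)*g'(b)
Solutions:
 g(b) = C1 + Integral(b/cos(b), b)


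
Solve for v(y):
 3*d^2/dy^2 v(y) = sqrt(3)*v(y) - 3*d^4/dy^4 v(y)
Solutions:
 v(y) = C1*exp(-sqrt(6)*y*sqrt(-3 + sqrt(3)*sqrt(3 + 4*sqrt(3)))/6) + C2*exp(sqrt(6)*y*sqrt(-3 + sqrt(3)*sqrt(3 + 4*sqrt(3)))/6) + C3*sin(sqrt(6)*y*sqrt(3 + sqrt(3)*sqrt(3 + 4*sqrt(3)))/6) + C4*cosh(sqrt(6)*y*sqrt(-sqrt(3)*sqrt(3 + 4*sqrt(3)) - 3)/6)


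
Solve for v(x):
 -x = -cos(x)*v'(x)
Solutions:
 v(x) = C1 + Integral(x/cos(x), x)


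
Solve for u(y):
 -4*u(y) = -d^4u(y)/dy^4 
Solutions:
 u(y) = C1*exp(-sqrt(2)*y) + C2*exp(sqrt(2)*y) + C3*sin(sqrt(2)*y) + C4*cos(sqrt(2)*y)


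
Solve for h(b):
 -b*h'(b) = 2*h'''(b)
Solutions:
 h(b) = C1 + Integral(C2*airyai(-2^(2/3)*b/2) + C3*airybi(-2^(2/3)*b/2), b)


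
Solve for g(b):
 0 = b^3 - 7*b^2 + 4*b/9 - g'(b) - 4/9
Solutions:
 g(b) = C1 + b^4/4 - 7*b^3/3 + 2*b^2/9 - 4*b/9


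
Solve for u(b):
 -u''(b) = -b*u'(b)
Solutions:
 u(b) = C1 + C2*erfi(sqrt(2)*b/2)


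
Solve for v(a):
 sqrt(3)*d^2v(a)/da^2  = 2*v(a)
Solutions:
 v(a) = C1*exp(-sqrt(2)*3^(3/4)*a/3) + C2*exp(sqrt(2)*3^(3/4)*a/3)


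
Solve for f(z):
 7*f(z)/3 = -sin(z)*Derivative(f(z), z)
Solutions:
 f(z) = C1*(cos(z) + 1)^(7/6)/(cos(z) - 1)^(7/6)


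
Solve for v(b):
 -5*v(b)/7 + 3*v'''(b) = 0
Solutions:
 v(b) = C3*exp(21^(2/3)*5^(1/3)*b/21) + (C1*sin(3^(1/6)*5^(1/3)*7^(2/3)*b/14) + C2*cos(3^(1/6)*5^(1/3)*7^(2/3)*b/14))*exp(-21^(2/3)*5^(1/3)*b/42)


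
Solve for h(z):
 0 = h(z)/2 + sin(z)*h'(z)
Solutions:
 h(z) = C1*(cos(z) + 1)^(1/4)/(cos(z) - 1)^(1/4)


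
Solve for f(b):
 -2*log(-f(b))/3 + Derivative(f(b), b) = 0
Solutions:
 -li(-f(b)) = C1 + 2*b/3


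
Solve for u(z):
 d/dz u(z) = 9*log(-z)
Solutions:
 u(z) = C1 + 9*z*log(-z) - 9*z


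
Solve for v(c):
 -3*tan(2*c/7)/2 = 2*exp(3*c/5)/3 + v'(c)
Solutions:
 v(c) = C1 - 10*exp(3*c/5)/9 + 21*log(cos(2*c/7))/4


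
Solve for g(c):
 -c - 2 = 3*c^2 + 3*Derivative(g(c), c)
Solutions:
 g(c) = C1 - c^3/3 - c^2/6 - 2*c/3


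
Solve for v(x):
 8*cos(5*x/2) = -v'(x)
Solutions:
 v(x) = C1 - 16*sin(5*x/2)/5


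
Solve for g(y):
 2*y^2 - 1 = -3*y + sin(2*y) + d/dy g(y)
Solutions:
 g(y) = C1 + 2*y^3/3 + 3*y^2/2 - y + cos(2*y)/2


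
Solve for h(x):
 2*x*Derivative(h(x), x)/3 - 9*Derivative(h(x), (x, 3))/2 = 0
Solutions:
 h(x) = C1 + Integral(C2*airyai(2^(2/3)*x/3) + C3*airybi(2^(2/3)*x/3), x)


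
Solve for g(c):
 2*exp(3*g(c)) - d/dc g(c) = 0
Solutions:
 g(c) = log(-1/(C1 + 6*c))/3
 g(c) = log((-1/(C1 + 2*c))^(1/3)*(-3^(2/3) - 3*3^(1/6)*I)/6)
 g(c) = log((-1/(C1 + 2*c))^(1/3)*(-3^(2/3) + 3*3^(1/6)*I)/6)


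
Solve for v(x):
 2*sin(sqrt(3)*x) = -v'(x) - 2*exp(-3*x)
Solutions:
 v(x) = C1 + 2*sqrt(3)*cos(sqrt(3)*x)/3 + 2*exp(-3*x)/3


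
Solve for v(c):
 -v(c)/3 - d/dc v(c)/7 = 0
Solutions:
 v(c) = C1*exp(-7*c/3)


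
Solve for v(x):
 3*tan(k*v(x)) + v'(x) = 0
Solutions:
 v(x) = Piecewise((-asin(exp(C1*k - 3*k*x))/k + pi/k, Ne(k, 0)), (nan, True))
 v(x) = Piecewise((asin(exp(C1*k - 3*k*x))/k, Ne(k, 0)), (nan, True))


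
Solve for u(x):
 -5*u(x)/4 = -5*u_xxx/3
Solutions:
 u(x) = C3*exp(6^(1/3)*x/2) + (C1*sin(2^(1/3)*3^(5/6)*x/4) + C2*cos(2^(1/3)*3^(5/6)*x/4))*exp(-6^(1/3)*x/4)


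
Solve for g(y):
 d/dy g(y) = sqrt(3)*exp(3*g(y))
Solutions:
 g(y) = log(-1/(C1 + 3*sqrt(3)*y))/3
 g(y) = log((-1/(C1 + sqrt(3)*y))^(1/3)*(-3^(2/3) - 3*3^(1/6)*I)/6)
 g(y) = log((-1/(C1 + sqrt(3)*y))^(1/3)*(-3^(2/3) + 3*3^(1/6)*I)/6)


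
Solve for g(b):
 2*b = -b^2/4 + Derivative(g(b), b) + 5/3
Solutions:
 g(b) = C1 + b^3/12 + b^2 - 5*b/3


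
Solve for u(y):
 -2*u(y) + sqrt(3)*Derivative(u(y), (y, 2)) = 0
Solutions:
 u(y) = C1*exp(-sqrt(2)*3^(3/4)*y/3) + C2*exp(sqrt(2)*3^(3/4)*y/3)


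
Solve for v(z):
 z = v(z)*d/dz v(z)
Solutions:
 v(z) = -sqrt(C1 + z^2)
 v(z) = sqrt(C1 + z^2)


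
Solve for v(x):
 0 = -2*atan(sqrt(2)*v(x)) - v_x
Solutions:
 Integral(1/atan(sqrt(2)*_y), (_y, v(x))) = C1 - 2*x


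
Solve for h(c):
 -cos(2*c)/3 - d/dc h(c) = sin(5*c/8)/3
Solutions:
 h(c) = C1 - sin(2*c)/6 + 8*cos(5*c/8)/15


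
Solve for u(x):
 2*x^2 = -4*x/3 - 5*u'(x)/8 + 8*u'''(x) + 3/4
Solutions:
 u(x) = C1 + C2*exp(-sqrt(5)*x/8) + C3*exp(sqrt(5)*x/8) - 16*x^3/15 - 16*x^2/15 - 2018*x/25


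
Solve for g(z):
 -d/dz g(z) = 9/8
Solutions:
 g(z) = C1 - 9*z/8


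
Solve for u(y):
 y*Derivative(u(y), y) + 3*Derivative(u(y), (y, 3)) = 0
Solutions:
 u(y) = C1 + Integral(C2*airyai(-3^(2/3)*y/3) + C3*airybi(-3^(2/3)*y/3), y)


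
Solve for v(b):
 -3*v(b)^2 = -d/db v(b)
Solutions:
 v(b) = -1/(C1 + 3*b)


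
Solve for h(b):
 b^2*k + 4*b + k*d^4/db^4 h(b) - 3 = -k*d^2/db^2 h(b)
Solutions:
 h(b) = C1 + C2*b + C3*exp(-I*b) + C4*exp(I*b) - b^4/12 - 2*b^3/(3*k) + b^2*(1 + 3/(2*k))


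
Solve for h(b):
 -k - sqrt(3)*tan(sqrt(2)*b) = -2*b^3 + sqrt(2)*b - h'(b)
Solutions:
 h(b) = C1 - b^4/2 + sqrt(2)*b^2/2 + b*k - sqrt(6)*log(cos(sqrt(2)*b))/2


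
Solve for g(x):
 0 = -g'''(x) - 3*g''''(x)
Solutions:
 g(x) = C1 + C2*x + C3*x^2 + C4*exp(-x/3)


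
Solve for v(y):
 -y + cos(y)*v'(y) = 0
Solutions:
 v(y) = C1 + Integral(y/cos(y), y)


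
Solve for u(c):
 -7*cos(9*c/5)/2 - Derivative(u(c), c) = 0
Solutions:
 u(c) = C1 - 35*sin(9*c/5)/18


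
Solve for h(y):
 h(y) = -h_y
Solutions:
 h(y) = C1*exp(-y)


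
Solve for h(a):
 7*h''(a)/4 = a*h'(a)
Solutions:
 h(a) = C1 + C2*erfi(sqrt(14)*a/7)


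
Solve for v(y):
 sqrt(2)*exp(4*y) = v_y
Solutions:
 v(y) = C1 + sqrt(2)*exp(4*y)/4


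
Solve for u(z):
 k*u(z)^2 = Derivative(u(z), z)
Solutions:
 u(z) = -1/(C1 + k*z)


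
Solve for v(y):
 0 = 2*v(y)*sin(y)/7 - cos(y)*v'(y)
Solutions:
 v(y) = C1/cos(y)^(2/7)


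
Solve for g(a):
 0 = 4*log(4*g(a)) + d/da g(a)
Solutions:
 Integral(1/(log(_y) + 2*log(2)), (_y, g(a)))/4 = C1 - a


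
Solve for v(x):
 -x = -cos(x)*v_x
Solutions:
 v(x) = C1 + Integral(x/cos(x), x)


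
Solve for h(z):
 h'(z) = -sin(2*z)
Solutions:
 h(z) = C1 + cos(2*z)/2


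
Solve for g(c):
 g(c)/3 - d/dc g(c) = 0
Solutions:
 g(c) = C1*exp(c/3)


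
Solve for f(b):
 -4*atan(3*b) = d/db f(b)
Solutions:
 f(b) = C1 - 4*b*atan(3*b) + 2*log(9*b^2 + 1)/3


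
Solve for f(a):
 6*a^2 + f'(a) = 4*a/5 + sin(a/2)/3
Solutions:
 f(a) = C1 - 2*a^3 + 2*a^2/5 - 2*cos(a/2)/3


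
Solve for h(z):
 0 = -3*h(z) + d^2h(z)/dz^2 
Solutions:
 h(z) = C1*exp(-sqrt(3)*z) + C2*exp(sqrt(3)*z)


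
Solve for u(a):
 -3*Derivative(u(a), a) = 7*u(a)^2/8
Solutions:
 u(a) = 24/(C1 + 7*a)


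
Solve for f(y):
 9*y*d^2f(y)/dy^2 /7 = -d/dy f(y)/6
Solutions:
 f(y) = C1 + C2*y^(47/54)


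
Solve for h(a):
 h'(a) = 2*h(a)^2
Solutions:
 h(a) = -1/(C1 + 2*a)


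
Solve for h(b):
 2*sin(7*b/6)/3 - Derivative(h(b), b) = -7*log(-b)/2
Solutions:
 h(b) = C1 + 7*b*log(-b)/2 - 7*b/2 - 4*cos(7*b/6)/7


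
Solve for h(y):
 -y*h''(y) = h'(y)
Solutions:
 h(y) = C1 + C2*log(y)


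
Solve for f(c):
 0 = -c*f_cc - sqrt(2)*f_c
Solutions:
 f(c) = C1 + C2*c^(1 - sqrt(2))


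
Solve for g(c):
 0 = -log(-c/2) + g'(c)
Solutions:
 g(c) = C1 + c*log(-c) + c*(-1 - log(2))


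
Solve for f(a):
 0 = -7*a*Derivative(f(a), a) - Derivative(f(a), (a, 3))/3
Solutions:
 f(a) = C1 + Integral(C2*airyai(-21^(1/3)*a) + C3*airybi(-21^(1/3)*a), a)


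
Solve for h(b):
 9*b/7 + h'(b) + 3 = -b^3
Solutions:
 h(b) = C1 - b^4/4 - 9*b^2/14 - 3*b


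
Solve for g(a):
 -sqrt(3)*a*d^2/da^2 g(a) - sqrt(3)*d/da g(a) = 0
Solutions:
 g(a) = C1 + C2*log(a)


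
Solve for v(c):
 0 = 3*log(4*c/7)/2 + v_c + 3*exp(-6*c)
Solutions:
 v(c) = C1 - 3*c*log(c)/2 + c*(-3*log(2) + 3/2 + 3*log(7)/2) + exp(-6*c)/2


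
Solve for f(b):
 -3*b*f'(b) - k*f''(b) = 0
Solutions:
 f(b) = C1 + C2*sqrt(k)*erf(sqrt(6)*b*sqrt(1/k)/2)


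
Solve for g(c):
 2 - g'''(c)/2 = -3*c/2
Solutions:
 g(c) = C1 + C2*c + C3*c^2 + c^4/8 + 2*c^3/3


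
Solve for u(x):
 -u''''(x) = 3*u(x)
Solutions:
 u(x) = (C1*sin(sqrt(2)*3^(1/4)*x/2) + C2*cos(sqrt(2)*3^(1/4)*x/2))*exp(-sqrt(2)*3^(1/4)*x/2) + (C3*sin(sqrt(2)*3^(1/4)*x/2) + C4*cos(sqrt(2)*3^(1/4)*x/2))*exp(sqrt(2)*3^(1/4)*x/2)


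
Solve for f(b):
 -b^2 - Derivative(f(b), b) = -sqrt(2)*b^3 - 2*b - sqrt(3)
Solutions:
 f(b) = C1 + sqrt(2)*b^4/4 - b^3/3 + b^2 + sqrt(3)*b


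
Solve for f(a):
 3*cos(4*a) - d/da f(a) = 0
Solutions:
 f(a) = C1 + 3*sin(4*a)/4


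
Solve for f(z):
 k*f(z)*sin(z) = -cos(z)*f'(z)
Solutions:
 f(z) = C1*exp(k*log(cos(z)))


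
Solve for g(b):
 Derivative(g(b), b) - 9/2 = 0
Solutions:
 g(b) = C1 + 9*b/2


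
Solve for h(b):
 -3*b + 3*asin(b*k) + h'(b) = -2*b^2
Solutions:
 h(b) = C1 - 2*b^3/3 + 3*b^2/2 - 3*Piecewise((b*asin(b*k) + sqrt(-b^2*k^2 + 1)/k, Ne(k, 0)), (0, True))


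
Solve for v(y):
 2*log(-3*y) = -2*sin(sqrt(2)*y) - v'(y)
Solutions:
 v(y) = C1 - 2*y*log(-y) - 2*y*log(3) + 2*y + sqrt(2)*cos(sqrt(2)*y)


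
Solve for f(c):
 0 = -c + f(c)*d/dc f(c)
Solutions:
 f(c) = -sqrt(C1 + c^2)
 f(c) = sqrt(C1 + c^2)


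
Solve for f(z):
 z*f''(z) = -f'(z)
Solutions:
 f(z) = C1 + C2*log(z)


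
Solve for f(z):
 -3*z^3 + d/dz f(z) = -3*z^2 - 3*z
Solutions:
 f(z) = C1 + 3*z^4/4 - z^3 - 3*z^2/2


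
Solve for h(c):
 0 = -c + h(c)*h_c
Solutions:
 h(c) = -sqrt(C1 + c^2)
 h(c) = sqrt(C1 + c^2)


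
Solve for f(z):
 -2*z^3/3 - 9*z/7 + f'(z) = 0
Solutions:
 f(z) = C1 + z^4/6 + 9*z^2/14


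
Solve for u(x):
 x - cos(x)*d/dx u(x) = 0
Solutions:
 u(x) = C1 + Integral(x/cos(x), x)


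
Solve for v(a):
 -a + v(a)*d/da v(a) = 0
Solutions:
 v(a) = -sqrt(C1 + a^2)
 v(a) = sqrt(C1 + a^2)


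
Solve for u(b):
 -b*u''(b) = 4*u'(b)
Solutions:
 u(b) = C1 + C2/b^3


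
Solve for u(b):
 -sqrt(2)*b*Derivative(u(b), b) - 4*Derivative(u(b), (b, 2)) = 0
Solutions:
 u(b) = C1 + C2*erf(2^(3/4)*b/4)


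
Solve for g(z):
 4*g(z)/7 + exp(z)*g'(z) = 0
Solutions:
 g(z) = C1*exp(4*exp(-z)/7)


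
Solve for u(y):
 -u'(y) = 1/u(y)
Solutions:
 u(y) = -sqrt(C1 - 2*y)
 u(y) = sqrt(C1 - 2*y)


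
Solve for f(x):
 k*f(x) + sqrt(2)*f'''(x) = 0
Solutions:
 f(x) = C1*exp(2^(5/6)*x*(-k)^(1/3)/2) + C2*exp(2^(5/6)*x*(-k)^(1/3)*(-1 + sqrt(3)*I)/4) + C3*exp(-2^(5/6)*x*(-k)^(1/3)*(1 + sqrt(3)*I)/4)


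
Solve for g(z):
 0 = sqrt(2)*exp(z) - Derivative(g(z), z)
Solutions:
 g(z) = C1 + sqrt(2)*exp(z)


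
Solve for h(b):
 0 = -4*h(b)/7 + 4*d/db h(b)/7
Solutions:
 h(b) = C1*exp(b)


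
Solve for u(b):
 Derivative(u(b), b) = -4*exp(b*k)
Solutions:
 u(b) = C1 - 4*exp(b*k)/k


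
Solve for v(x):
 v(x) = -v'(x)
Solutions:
 v(x) = C1*exp(-x)


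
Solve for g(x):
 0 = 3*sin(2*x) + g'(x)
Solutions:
 g(x) = C1 + 3*cos(2*x)/2


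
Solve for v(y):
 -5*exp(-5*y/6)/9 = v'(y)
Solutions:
 v(y) = C1 + 2*exp(-5*y/6)/3


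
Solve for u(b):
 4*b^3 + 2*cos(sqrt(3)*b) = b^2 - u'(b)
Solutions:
 u(b) = C1 - b^4 + b^3/3 - 2*sqrt(3)*sin(sqrt(3)*b)/3


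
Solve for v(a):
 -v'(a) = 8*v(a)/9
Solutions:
 v(a) = C1*exp(-8*a/9)


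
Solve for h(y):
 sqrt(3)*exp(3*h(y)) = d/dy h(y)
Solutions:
 h(y) = log(-1/(C1 + 3*sqrt(3)*y))/3
 h(y) = log((-1/(C1 + sqrt(3)*y))^(1/3)*(-3^(2/3) - 3*3^(1/6)*I)/6)
 h(y) = log((-1/(C1 + sqrt(3)*y))^(1/3)*(-3^(2/3) + 3*3^(1/6)*I)/6)


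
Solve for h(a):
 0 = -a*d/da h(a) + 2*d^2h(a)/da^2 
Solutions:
 h(a) = C1 + C2*erfi(a/2)


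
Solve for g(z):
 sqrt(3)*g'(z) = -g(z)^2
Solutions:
 g(z) = 3/(C1 + sqrt(3)*z)


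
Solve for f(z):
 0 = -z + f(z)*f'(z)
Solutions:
 f(z) = -sqrt(C1 + z^2)
 f(z) = sqrt(C1 + z^2)


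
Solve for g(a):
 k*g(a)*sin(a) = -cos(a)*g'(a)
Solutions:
 g(a) = C1*exp(k*log(cos(a)))


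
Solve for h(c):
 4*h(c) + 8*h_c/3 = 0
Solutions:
 h(c) = C1*exp(-3*c/2)


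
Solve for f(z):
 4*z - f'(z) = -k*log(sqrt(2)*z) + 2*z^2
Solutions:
 f(z) = C1 + k*z*log(z) - k*z + k*z*log(2)/2 - 2*z^3/3 + 2*z^2


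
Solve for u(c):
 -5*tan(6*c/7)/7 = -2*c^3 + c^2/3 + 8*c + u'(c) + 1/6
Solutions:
 u(c) = C1 + c^4/2 - c^3/9 - 4*c^2 - c/6 + 5*log(cos(6*c/7))/6


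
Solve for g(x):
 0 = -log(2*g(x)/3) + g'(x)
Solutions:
 -Integral(1/(log(_y) - log(3) + log(2)), (_y, g(x))) = C1 - x


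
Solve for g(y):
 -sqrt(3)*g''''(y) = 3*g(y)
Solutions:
 g(y) = (C1*sin(sqrt(2)*3^(1/8)*y/2) + C2*cos(sqrt(2)*3^(1/8)*y/2))*exp(-sqrt(2)*3^(1/8)*y/2) + (C3*sin(sqrt(2)*3^(1/8)*y/2) + C4*cos(sqrt(2)*3^(1/8)*y/2))*exp(sqrt(2)*3^(1/8)*y/2)


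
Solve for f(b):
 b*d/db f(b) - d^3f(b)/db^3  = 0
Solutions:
 f(b) = C1 + Integral(C2*airyai(b) + C3*airybi(b), b)


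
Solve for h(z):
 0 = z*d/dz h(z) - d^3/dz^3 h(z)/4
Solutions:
 h(z) = C1 + Integral(C2*airyai(2^(2/3)*z) + C3*airybi(2^(2/3)*z), z)


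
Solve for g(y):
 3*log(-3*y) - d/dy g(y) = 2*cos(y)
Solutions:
 g(y) = C1 + 3*y*log(-y) - 3*y + 3*y*log(3) - 2*sin(y)


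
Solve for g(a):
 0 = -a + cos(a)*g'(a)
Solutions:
 g(a) = C1 + Integral(a/cos(a), a)


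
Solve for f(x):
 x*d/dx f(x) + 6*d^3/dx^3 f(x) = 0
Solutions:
 f(x) = C1 + Integral(C2*airyai(-6^(2/3)*x/6) + C3*airybi(-6^(2/3)*x/6), x)


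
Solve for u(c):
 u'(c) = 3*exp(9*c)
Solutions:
 u(c) = C1 + exp(9*c)/3


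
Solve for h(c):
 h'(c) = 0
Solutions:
 h(c) = C1


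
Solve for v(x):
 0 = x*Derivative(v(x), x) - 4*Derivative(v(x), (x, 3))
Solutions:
 v(x) = C1 + Integral(C2*airyai(2^(1/3)*x/2) + C3*airybi(2^(1/3)*x/2), x)


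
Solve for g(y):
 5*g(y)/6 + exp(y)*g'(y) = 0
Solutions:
 g(y) = C1*exp(5*exp(-y)/6)


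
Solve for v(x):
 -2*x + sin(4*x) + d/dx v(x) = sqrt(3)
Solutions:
 v(x) = C1 + x^2 + sqrt(3)*x + cos(4*x)/4


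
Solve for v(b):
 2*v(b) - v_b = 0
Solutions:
 v(b) = C1*exp(2*b)


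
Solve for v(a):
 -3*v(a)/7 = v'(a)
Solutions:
 v(a) = C1*exp(-3*a/7)


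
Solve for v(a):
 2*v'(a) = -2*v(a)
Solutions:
 v(a) = C1*exp(-a)


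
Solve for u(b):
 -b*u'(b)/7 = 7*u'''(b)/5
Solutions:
 u(b) = C1 + Integral(C2*airyai(-35^(1/3)*b/7) + C3*airybi(-35^(1/3)*b/7), b)


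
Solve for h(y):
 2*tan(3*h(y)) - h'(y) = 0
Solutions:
 h(y) = -asin(C1*exp(6*y))/3 + pi/3
 h(y) = asin(C1*exp(6*y))/3


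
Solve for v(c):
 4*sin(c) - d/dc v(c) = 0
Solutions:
 v(c) = C1 - 4*cos(c)


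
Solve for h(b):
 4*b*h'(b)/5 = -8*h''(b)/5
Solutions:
 h(b) = C1 + C2*erf(b/2)


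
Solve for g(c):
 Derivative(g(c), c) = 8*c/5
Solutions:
 g(c) = C1 + 4*c^2/5


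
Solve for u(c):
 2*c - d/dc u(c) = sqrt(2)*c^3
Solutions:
 u(c) = C1 - sqrt(2)*c^4/4 + c^2


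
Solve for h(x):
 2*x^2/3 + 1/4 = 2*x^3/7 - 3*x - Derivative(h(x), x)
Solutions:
 h(x) = C1 + x^4/14 - 2*x^3/9 - 3*x^2/2 - x/4


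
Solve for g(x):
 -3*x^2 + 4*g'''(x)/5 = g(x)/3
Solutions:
 g(x) = C3*exp(90^(1/3)*x/6) - 9*x^2 + (C1*sin(10^(1/3)*3^(1/6)*x/4) + C2*cos(10^(1/3)*3^(1/6)*x/4))*exp(-90^(1/3)*x/12)


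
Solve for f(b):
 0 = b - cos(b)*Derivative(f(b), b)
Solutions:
 f(b) = C1 + Integral(b/cos(b), b)


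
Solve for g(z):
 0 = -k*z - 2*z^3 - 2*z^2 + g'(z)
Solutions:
 g(z) = C1 + k*z^2/2 + z^4/2 + 2*z^3/3


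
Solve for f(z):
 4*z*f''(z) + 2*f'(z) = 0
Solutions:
 f(z) = C1 + C2*sqrt(z)


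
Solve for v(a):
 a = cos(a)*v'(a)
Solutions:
 v(a) = C1 + Integral(a/cos(a), a)


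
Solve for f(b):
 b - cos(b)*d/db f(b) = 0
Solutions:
 f(b) = C1 + Integral(b/cos(b), b)


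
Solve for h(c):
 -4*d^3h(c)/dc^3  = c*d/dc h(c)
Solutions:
 h(c) = C1 + Integral(C2*airyai(-2^(1/3)*c/2) + C3*airybi(-2^(1/3)*c/2), c)


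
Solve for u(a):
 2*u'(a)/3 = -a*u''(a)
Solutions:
 u(a) = C1 + C2*a^(1/3)


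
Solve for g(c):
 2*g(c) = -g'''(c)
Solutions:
 g(c) = C3*exp(-2^(1/3)*c) + (C1*sin(2^(1/3)*sqrt(3)*c/2) + C2*cos(2^(1/3)*sqrt(3)*c/2))*exp(2^(1/3)*c/2)


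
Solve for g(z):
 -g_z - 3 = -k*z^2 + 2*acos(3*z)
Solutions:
 g(z) = C1 + k*z^3/3 - 2*z*acos(3*z) - 3*z + 2*sqrt(1 - 9*z^2)/3


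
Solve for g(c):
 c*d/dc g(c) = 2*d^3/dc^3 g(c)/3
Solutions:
 g(c) = C1 + Integral(C2*airyai(2^(2/3)*3^(1/3)*c/2) + C3*airybi(2^(2/3)*3^(1/3)*c/2), c)


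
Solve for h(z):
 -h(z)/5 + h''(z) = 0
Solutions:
 h(z) = C1*exp(-sqrt(5)*z/5) + C2*exp(sqrt(5)*z/5)


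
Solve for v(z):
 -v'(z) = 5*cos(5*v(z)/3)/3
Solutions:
 5*z/3 - 3*log(sin(5*v(z)/3) - 1)/10 + 3*log(sin(5*v(z)/3) + 1)/10 = C1


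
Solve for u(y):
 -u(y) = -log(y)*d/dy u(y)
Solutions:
 u(y) = C1*exp(li(y))


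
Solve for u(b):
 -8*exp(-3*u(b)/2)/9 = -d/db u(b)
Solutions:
 u(b) = 2*log(C1 + 4*b/3)/3
 u(b) = 2*log((-6^(2/3) - 3*2^(2/3)*3^(1/6)*I)*(C1 + 8*b)^(1/3)/12)
 u(b) = 2*log((-6^(2/3) + 3*2^(2/3)*3^(1/6)*I)*(C1 + 8*b)^(1/3)/12)


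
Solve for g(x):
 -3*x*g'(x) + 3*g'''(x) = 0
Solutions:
 g(x) = C1 + Integral(C2*airyai(x) + C3*airybi(x), x)


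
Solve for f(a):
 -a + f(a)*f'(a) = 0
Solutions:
 f(a) = -sqrt(C1 + a^2)
 f(a) = sqrt(C1 + a^2)


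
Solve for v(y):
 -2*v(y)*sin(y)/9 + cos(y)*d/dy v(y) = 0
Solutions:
 v(y) = C1/cos(y)^(2/9)


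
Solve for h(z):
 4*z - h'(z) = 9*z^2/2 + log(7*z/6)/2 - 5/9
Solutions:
 h(z) = C1 - 3*z^3/2 + 2*z^2 - z*log(z)/2 + z*log(sqrt(42)/7) + 19*z/18


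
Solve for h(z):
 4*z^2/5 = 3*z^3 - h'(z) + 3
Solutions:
 h(z) = C1 + 3*z^4/4 - 4*z^3/15 + 3*z


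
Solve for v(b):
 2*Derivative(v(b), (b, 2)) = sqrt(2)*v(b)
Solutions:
 v(b) = C1*exp(-2^(3/4)*b/2) + C2*exp(2^(3/4)*b/2)


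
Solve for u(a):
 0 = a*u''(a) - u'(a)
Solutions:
 u(a) = C1 + C2*a^2


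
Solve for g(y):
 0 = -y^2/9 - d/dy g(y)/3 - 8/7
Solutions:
 g(y) = C1 - y^3/9 - 24*y/7


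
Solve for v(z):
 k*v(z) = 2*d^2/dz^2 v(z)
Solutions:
 v(z) = C1*exp(-sqrt(2)*sqrt(k)*z/2) + C2*exp(sqrt(2)*sqrt(k)*z/2)


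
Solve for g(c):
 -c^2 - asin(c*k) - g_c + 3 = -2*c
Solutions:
 g(c) = C1 - c^3/3 + c^2 + 3*c - Piecewise((c*asin(c*k) + sqrt(-c^2*k^2 + 1)/k, Ne(k, 0)), (0, True))


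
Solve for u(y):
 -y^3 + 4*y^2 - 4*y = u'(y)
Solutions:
 u(y) = C1 - y^4/4 + 4*y^3/3 - 2*y^2


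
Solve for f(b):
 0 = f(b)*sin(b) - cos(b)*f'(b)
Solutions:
 f(b) = C1/cos(b)


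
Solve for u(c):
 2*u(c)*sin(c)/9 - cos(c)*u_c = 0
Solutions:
 u(c) = C1/cos(c)^(2/9)


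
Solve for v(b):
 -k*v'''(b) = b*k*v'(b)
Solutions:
 v(b) = C1 + Integral(C2*airyai(-b) + C3*airybi(-b), b)


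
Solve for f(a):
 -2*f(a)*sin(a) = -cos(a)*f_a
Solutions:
 f(a) = C1/cos(a)^2


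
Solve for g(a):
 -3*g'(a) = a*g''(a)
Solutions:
 g(a) = C1 + C2/a^2


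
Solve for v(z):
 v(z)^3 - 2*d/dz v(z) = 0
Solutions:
 v(z) = -sqrt(-1/(C1 + z))
 v(z) = sqrt(-1/(C1 + z))


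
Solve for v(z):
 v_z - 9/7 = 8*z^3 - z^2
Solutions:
 v(z) = C1 + 2*z^4 - z^3/3 + 9*z/7


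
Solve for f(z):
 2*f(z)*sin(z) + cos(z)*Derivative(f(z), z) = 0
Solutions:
 f(z) = C1*cos(z)^2


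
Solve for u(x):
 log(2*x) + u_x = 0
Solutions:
 u(x) = C1 - x*log(x) - x*log(2) + x


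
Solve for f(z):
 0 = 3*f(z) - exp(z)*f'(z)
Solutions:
 f(z) = C1*exp(-3*exp(-z))


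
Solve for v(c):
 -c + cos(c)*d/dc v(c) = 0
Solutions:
 v(c) = C1 + Integral(c/cos(c), c)


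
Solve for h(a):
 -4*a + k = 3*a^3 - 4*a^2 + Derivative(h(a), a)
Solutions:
 h(a) = C1 - 3*a^4/4 + 4*a^3/3 - 2*a^2 + a*k


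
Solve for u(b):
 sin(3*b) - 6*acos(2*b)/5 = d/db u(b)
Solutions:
 u(b) = C1 - 6*b*acos(2*b)/5 + 3*sqrt(1 - 4*b^2)/5 - cos(3*b)/3


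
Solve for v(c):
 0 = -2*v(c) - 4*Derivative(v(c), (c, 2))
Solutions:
 v(c) = C1*sin(sqrt(2)*c/2) + C2*cos(sqrt(2)*c/2)


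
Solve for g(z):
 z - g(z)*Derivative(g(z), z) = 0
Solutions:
 g(z) = -sqrt(C1 + z^2)
 g(z) = sqrt(C1 + z^2)


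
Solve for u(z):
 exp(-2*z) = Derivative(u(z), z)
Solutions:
 u(z) = C1 - exp(-2*z)/2


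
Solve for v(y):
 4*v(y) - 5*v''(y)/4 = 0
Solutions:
 v(y) = C1*exp(-4*sqrt(5)*y/5) + C2*exp(4*sqrt(5)*y/5)


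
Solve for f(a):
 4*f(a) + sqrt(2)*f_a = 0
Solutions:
 f(a) = C1*exp(-2*sqrt(2)*a)


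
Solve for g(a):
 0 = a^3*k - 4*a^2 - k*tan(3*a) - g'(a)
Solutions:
 g(a) = C1 + a^4*k/4 - 4*a^3/3 + k*log(cos(3*a))/3


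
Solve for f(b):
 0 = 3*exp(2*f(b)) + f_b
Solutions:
 f(b) = log(-sqrt(-1/(C1 - 3*b))) - log(2)/2
 f(b) = log(-1/(C1 - 3*b))/2 - log(2)/2


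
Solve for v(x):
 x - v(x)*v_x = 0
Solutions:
 v(x) = -sqrt(C1 + x^2)
 v(x) = sqrt(C1 + x^2)


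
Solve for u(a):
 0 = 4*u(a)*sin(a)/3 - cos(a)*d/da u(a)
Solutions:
 u(a) = C1/cos(a)^(4/3)


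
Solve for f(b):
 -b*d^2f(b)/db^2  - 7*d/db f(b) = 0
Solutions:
 f(b) = C1 + C2/b^6


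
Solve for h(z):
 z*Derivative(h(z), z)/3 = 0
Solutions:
 h(z) = C1


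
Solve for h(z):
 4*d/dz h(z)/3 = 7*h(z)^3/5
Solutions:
 h(z) = -sqrt(10)*sqrt(-1/(C1 + 21*z))
 h(z) = sqrt(10)*sqrt(-1/(C1 + 21*z))


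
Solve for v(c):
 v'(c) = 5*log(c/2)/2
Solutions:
 v(c) = C1 + 5*c*log(c)/2 - 5*c/2 - 5*c*log(2)/2


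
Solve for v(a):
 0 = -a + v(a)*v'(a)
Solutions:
 v(a) = -sqrt(C1 + a^2)
 v(a) = sqrt(C1 + a^2)


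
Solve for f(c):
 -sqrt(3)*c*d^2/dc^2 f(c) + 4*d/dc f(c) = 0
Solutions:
 f(c) = C1 + C2*c^(1 + 4*sqrt(3)/3)


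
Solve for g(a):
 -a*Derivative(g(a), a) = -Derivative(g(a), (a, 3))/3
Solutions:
 g(a) = C1 + Integral(C2*airyai(3^(1/3)*a) + C3*airybi(3^(1/3)*a), a)


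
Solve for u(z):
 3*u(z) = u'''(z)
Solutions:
 u(z) = C3*exp(3^(1/3)*z) + (C1*sin(3^(5/6)*z/2) + C2*cos(3^(5/6)*z/2))*exp(-3^(1/3)*z/2)


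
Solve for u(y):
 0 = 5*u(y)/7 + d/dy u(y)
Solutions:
 u(y) = C1*exp(-5*y/7)


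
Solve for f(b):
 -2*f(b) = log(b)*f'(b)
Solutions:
 f(b) = C1*exp(-2*li(b))


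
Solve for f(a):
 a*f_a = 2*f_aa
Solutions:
 f(a) = C1 + C2*erfi(a/2)


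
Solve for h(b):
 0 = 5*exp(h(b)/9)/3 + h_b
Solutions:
 h(b) = 9*log(1/(C1 + 5*b)) + 27*log(3)


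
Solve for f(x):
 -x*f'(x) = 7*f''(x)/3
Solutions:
 f(x) = C1 + C2*erf(sqrt(42)*x/14)


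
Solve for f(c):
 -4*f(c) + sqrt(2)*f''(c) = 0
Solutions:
 f(c) = C1*exp(-2^(3/4)*c) + C2*exp(2^(3/4)*c)


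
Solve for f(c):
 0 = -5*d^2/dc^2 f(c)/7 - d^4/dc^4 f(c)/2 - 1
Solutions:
 f(c) = C1 + C2*c + C3*sin(sqrt(70)*c/7) + C4*cos(sqrt(70)*c/7) - 7*c^2/10


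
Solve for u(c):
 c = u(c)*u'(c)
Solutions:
 u(c) = -sqrt(C1 + c^2)
 u(c) = sqrt(C1 + c^2)


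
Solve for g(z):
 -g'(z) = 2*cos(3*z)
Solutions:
 g(z) = C1 - 2*sin(3*z)/3


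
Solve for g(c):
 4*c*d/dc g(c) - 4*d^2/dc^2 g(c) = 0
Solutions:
 g(c) = C1 + C2*erfi(sqrt(2)*c/2)


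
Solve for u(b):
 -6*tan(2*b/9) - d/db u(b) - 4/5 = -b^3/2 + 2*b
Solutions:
 u(b) = C1 + b^4/8 - b^2 - 4*b/5 + 27*log(cos(2*b/9))


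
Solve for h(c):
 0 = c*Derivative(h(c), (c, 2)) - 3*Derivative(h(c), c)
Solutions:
 h(c) = C1 + C2*c^4


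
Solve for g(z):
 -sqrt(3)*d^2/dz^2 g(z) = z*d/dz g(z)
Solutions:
 g(z) = C1 + C2*erf(sqrt(2)*3^(3/4)*z/6)


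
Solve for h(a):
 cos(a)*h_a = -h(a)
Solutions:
 h(a) = C1*sqrt(sin(a) - 1)/sqrt(sin(a) + 1)


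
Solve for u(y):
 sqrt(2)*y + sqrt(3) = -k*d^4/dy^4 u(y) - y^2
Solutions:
 u(y) = C1 + C2*y + C3*y^2 + C4*y^3 - y^6/(360*k) - sqrt(2)*y^5/(120*k) - sqrt(3)*y^4/(24*k)


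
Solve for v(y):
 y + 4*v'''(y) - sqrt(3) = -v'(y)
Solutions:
 v(y) = C1 + C2*sin(y/2) + C3*cos(y/2) - y^2/2 + sqrt(3)*y


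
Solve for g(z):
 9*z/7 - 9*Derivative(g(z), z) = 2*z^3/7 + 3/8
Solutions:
 g(z) = C1 - z^4/126 + z^2/14 - z/24


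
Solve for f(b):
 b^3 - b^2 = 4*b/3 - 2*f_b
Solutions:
 f(b) = C1 - b^4/8 + b^3/6 + b^2/3


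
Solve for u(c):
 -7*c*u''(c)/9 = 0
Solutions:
 u(c) = C1 + C2*c


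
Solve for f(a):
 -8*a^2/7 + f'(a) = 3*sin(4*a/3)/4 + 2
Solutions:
 f(a) = C1 + 8*a^3/21 + 2*a - 9*cos(4*a/3)/16


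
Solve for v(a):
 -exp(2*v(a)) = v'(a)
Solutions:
 v(a) = log(-sqrt(-1/(C1 - a))) - log(2)/2
 v(a) = log(-1/(C1 - a))/2 - log(2)/2


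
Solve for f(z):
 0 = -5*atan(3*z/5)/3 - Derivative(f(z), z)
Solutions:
 f(z) = C1 - 5*z*atan(3*z/5)/3 + 25*log(9*z^2 + 25)/18


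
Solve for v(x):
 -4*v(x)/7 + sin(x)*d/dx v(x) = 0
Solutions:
 v(x) = C1*(cos(x) - 1)^(2/7)/(cos(x) + 1)^(2/7)


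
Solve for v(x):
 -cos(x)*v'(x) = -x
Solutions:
 v(x) = C1 + Integral(x/cos(x), x)


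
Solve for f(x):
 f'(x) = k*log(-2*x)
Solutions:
 f(x) = C1 + k*x*log(-x) + k*x*(-1 + log(2))


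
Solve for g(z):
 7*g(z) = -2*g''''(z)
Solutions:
 g(z) = (C1*sin(14^(1/4)*z/2) + C2*cos(14^(1/4)*z/2))*exp(-14^(1/4)*z/2) + (C3*sin(14^(1/4)*z/2) + C4*cos(14^(1/4)*z/2))*exp(14^(1/4)*z/2)


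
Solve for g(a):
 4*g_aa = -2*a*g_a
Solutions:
 g(a) = C1 + C2*erf(a/2)


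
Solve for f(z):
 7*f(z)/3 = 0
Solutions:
 f(z) = 0


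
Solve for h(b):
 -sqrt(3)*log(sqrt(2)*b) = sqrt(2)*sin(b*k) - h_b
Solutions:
 h(b) = C1 + sqrt(3)*b*(log(b) - 1) + sqrt(3)*b*log(2)/2 + sqrt(2)*Piecewise((-cos(b*k)/k, Ne(k, 0)), (0, True))


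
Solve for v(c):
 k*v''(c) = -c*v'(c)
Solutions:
 v(c) = C1 + C2*sqrt(k)*erf(sqrt(2)*c*sqrt(1/k)/2)


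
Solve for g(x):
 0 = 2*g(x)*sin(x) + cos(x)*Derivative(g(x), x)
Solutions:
 g(x) = C1*cos(x)^2


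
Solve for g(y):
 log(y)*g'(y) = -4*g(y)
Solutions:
 g(y) = C1*exp(-4*li(y))


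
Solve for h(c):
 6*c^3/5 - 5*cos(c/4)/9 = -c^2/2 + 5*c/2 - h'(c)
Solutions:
 h(c) = C1 - 3*c^4/10 - c^3/6 + 5*c^2/4 + 20*sin(c/4)/9


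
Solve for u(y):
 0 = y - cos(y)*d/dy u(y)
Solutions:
 u(y) = C1 + Integral(y/cos(y), y)


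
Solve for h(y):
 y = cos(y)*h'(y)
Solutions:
 h(y) = C1 + Integral(y/cos(y), y)


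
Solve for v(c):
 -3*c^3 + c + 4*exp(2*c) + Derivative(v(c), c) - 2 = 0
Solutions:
 v(c) = C1 + 3*c^4/4 - c^2/2 + 2*c - 2*exp(2*c)


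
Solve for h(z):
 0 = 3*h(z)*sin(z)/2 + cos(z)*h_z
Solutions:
 h(z) = C1*cos(z)^(3/2)


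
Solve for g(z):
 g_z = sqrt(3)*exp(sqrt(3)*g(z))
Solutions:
 g(z) = sqrt(3)*(2*log(-1/(C1 + sqrt(3)*z)) - log(3))/6


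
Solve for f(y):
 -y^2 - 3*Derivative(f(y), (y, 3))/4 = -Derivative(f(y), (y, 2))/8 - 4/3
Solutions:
 f(y) = C1 + C2*y + C3*exp(y/6) + 2*y^4/3 + 16*y^3 + 848*y^2/3


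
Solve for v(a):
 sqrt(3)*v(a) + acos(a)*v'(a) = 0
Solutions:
 v(a) = C1*exp(-sqrt(3)*Integral(1/acos(a), a))


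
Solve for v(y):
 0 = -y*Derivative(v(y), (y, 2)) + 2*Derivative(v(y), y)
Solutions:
 v(y) = C1 + C2*y^3


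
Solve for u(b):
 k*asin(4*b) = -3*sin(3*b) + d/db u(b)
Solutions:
 u(b) = C1 + k*(b*asin(4*b) + sqrt(1 - 16*b^2)/4) - cos(3*b)


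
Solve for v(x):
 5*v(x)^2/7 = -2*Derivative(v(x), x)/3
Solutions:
 v(x) = 14/(C1 + 15*x)


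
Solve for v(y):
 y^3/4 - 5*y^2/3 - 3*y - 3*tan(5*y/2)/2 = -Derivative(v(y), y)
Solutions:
 v(y) = C1 - y^4/16 + 5*y^3/9 + 3*y^2/2 - 3*log(cos(5*y/2))/5


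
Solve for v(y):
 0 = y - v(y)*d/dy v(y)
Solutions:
 v(y) = -sqrt(C1 + y^2)
 v(y) = sqrt(C1 + y^2)


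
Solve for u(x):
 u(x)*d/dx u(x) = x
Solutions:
 u(x) = -sqrt(C1 + x^2)
 u(x) = sqrt(C1 + x^2)


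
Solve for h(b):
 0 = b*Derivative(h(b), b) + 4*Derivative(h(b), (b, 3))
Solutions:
 h(b) = C1 + Integral(C2*airyai(-2^(1/3)*b/2) + C3*airybi(-2^(1/3)*b/2), b)


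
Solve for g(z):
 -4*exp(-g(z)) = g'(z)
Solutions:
 g(z) = log(C1 - 4*z)


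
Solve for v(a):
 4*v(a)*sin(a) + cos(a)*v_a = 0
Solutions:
 v(a) = C1*cos(a)^4


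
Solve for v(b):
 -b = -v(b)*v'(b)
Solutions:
 v(b) = -sqrt(C1 + b^2)
 v(b) = sqrt(C1 + b^2)


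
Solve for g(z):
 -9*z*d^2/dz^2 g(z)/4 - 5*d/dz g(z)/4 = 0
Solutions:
 g(z) = C1 + C2*z^(4/9)


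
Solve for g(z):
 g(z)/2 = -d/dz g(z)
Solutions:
 g(z) = C1*exp(-z/2)


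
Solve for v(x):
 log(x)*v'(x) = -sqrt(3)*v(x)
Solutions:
 v(x) = C1*exp(-sqrt(3)*li(x))


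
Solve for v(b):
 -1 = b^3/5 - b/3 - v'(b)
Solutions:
 v(b) = C1 + b^4/20 - b^2/6 + b


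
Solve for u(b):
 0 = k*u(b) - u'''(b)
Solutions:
 u(b) = C1*exp(b*k^(1/3)) + C2*exp(b*k^(1/3)*(-1 + sqrt(3)*I)/2) + C3*exp(-b*k^(1/3)*(1 + sqrt(3)*I)/2)


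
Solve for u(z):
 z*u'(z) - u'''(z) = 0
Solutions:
 u(z) = C1 + Integral(C2*airyai(z) + C3*airybi(z), z)


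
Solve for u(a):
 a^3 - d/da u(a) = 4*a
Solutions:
 u(a) = C1 + a^4/4 - 2*a^2


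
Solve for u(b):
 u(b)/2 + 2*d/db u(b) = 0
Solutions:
 u(b) = C1*exp(-b/4)


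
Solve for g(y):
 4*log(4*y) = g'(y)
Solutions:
 g(y) = C1 + 4*y*log(y) - 4*y + y*log(256)


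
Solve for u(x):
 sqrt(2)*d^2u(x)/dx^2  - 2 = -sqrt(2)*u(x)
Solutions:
 u(x) = C1*sin(x) + C2*cos(x) + sqrt(2)


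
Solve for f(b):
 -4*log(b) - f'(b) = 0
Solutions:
 f(b) = C1 - 4*b*log(b) + 4*b


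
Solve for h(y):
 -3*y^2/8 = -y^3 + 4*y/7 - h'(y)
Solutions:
 h(y) = C1 - y^4/4 + y^3/8 + 2*y^2/7


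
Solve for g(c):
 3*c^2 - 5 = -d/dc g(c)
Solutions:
 g(c) = C1 - c^3 + 5*c


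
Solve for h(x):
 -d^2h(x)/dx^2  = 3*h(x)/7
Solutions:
 h(x) = C1*sin(sqrt(21)*x/7) + C2*cos(sqrt(21)*x/7)


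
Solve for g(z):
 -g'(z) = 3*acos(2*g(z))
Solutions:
 Integral(1/acos(2*_y), (_y, g(z))) = C1 - 3*z


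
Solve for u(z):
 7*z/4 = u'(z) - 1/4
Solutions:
 u(z) = C1 + 7*z^2/8 + z/4


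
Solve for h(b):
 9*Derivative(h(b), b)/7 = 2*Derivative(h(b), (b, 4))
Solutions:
 h(b) = C1 + C4*exp(42^(2/3)*b/14) + (C2*sin(3*14^(2/3)*3^(1/6)*b/28) + C3*cos(3*14^(2/3)*3^(1/6)*b/28))*exp(-42^(2/3)*b/28)


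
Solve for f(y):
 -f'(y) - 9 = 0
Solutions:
 f(y) = C1 - 9*y


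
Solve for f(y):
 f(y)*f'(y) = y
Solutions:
 f(y) = -sqrt(C1 + y^2)
 f(y) = sqrt(C1 + y^2)


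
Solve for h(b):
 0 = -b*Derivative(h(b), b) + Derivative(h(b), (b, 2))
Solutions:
 h(b) = C1 + C2*erfi(sqrt(2)*b/2)


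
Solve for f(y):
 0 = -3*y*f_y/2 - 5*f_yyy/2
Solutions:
 f(y) = C1 + Integral(C2*airyai(-3^(1/3)*5^(2/3)*y/5) + C3*airybi(-3^(1/3)*5^(2/3)*y/5), y)


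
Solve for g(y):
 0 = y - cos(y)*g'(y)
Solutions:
 g(y) = C1 + Integral(y/cos(y), y)


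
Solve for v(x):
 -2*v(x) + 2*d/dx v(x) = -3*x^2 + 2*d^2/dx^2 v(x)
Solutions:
 v(x) = 3*x^2/2 + 3*x + (C1*sin(sqrt(3)*x/2) + C2*cos(sqrt(3)*x/2))*exp(x/2)


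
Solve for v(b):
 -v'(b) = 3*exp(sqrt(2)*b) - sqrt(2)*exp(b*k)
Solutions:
 v(b) = C1 - 3*sqrt(2)*exp(sqrt(2)*b)/2 + sqrt(2)*exp(b*k)/k


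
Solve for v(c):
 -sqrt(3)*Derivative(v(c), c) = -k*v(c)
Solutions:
 v(c) = C1*exp(sqrt(3)*c*k/3)


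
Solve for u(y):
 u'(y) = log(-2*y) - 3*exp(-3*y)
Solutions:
 u(y) = C1 + y*log(-y) + y*(-1 + log(2)) + exp(-3*y)


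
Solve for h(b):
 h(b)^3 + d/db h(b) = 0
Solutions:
 h(b) = -sqrt(2)*sqrt(-1/(C1 - b))/2
 h(b) = sqrt(2)*sqrt(-1/(C1 - b))/2


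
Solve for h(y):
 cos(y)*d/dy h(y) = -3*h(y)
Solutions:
 h(y) = C1*(sin(y) - 1)^(3/2)/(sin(y) + 1)^(3/2)


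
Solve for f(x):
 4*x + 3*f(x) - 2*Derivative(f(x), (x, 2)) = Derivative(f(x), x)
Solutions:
 f(x) = C1*exp(-3*x/2) + C2*exp(x) - 4*x/3 - 4/9


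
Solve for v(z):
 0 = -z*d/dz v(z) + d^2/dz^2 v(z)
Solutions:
 v(z) = C1 + C2*erfi(sqrt(2)*z/2)


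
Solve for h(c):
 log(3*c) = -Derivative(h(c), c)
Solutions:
 h(c) = C1 - c*log(c) - c*log(3) + c


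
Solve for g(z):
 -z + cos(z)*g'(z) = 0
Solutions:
 g(z) = C1 + Integral(z/cos(z), z)


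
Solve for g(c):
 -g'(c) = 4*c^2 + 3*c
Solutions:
 g(c) = C1 - 4*c^3/3 - 3*c^2/2


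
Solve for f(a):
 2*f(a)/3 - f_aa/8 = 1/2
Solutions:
 f(a) = C1*exp(-4*sqrt(3)*a/3) + C2*exp(4*sqrt(3)*a/3) + 3/4


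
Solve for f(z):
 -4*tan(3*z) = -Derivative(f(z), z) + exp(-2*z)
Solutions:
 f(z) = C1 + 2*log(tan(3*z)^2 + 1)/3 - exp(-2*z)/2


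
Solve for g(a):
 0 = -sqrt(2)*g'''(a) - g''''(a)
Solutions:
 g(a) = C1 + C2*a + C3*a^2 + C4*exp(-sqrt(2)*a)


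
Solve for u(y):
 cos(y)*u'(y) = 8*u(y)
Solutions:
 u(y) = C1*(sin(y)^4 + 4*sin(y)^3 + 6*sin(y)^2 + 4*sin(y) + 1)/(sin(y)^4 - 4*sin(y)^3 + 6*sin(y)^2 - 4*sin(y) + 1)


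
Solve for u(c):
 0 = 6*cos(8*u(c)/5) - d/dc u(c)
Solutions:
 -6*c - 5*log(sin(8*u(c)/5) - 1)/16 + 5*log(sin(8*u(c)/5) + 1)/16 = C1


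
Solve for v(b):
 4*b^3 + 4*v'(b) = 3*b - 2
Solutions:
 v(b) = C1 - b^4/4 + 3*b^2/8 - b/2


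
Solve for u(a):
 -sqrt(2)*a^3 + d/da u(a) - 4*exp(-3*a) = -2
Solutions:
 u(a) = C1 + sqrt(2)*a^4/4 - 2*a - 4*exp(-3*a)/3


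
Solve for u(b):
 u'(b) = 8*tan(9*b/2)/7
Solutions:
 u(b) = C1 - 16*log(cos(9*b/2))/63


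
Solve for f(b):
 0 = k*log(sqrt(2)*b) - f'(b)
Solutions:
 f(b) = C1 + b*k*log(b) - b*k + b*k*log(2)/2


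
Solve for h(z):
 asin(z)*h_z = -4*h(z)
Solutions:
 h(z) = C1*exp(-4*Integral(1/asin(z), z))


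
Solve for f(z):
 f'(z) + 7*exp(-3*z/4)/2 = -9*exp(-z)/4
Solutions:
 f(z) = C1 + 9*exp(-z)/4 + 14*exp(-3*z/4)/3


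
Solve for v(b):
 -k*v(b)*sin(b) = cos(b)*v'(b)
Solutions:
 v(b) = C1*exp(k*log(cos(b)))


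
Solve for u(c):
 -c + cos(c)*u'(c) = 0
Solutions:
 u(c) = C1 + Integral(c/cos(c), c)


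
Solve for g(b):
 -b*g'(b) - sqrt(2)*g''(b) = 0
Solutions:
 g(b) = C1 + C2*erf(2^(1/4)*b/2)


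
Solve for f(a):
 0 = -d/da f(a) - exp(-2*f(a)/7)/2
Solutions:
 f(a) = 7*log(-sqrt(C1 - a)) - 7*log(7)/2
 f(a) = 7*log(C1 - a/7)/2


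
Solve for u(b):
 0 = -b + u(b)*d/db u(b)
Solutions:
 u(b) = -sqrt(C1 + b^2)
 u(b) = sqrt(C1 + b^2)


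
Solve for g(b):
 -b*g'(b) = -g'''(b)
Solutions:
 g(b) = C1 + Integral(C2*airyai(b) + C3*airybi(b), b)


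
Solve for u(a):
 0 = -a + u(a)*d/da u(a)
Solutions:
 u(a) = -sqrt(C1 + a^2)
 u(a) = sqrt(C1 + a^2)


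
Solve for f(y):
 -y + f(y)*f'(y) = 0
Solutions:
 f(y) = -sqrt(C1 + y^2)
 f(y) = sqrt(C1 + y^2)


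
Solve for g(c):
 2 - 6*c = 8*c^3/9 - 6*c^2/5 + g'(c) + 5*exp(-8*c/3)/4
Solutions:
 g(c) = C1 - 2*c^4/9 + 2*c^3/5 - 3*c^2 + 2*c + 15*exp(-8*c/3)/32


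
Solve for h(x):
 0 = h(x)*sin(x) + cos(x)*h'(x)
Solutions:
 h(x) = C1*cos(x)


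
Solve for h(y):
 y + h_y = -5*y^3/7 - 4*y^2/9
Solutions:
 h(y) = C1 - 5*y^4/28 - 4*y^3/27 - y^2/2


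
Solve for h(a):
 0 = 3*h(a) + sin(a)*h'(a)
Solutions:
 h(a) = C1*(cos(a) + 1)^(3/2)/(cos(a) - 1)^(3/2)


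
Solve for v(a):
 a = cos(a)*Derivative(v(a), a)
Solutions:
 v(a) = C1 + Integral(a/cos(a), a)


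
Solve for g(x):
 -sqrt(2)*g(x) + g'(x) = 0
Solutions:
 g(x) = C1*exp(sqrt(2)*x)


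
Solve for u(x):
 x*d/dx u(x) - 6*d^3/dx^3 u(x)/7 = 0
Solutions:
 u(x) = C1 + Integral(C2*airyai(6^(2/3)*7^(1/3)*x/6) + C3*airybi(6^(2/3)*7^(1/3)*x/6), x)


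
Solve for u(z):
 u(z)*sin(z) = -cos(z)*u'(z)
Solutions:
 u(z) = C1*cos(z)


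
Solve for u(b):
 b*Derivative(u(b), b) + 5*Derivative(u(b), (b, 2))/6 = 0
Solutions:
 u(b) = C1 + C2*erf(sqrt(15)*b/5)


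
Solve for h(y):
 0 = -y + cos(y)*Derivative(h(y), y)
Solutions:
 h(y) = C1 + Integral(y/cos(y), y)


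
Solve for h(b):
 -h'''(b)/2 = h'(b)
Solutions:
 h(b) = C1 + C2*sin(sqrt(2)*b) + C3*cos(sqrt(2)*b)


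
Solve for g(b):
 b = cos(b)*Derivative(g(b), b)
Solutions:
 g(b) = C1 + Integral(b/cos(b), b)


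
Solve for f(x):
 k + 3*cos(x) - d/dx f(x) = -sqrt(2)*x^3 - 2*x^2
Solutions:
 f(x) = C1 + k*x + sqrt(2)*x^4/4 + 2*x^3/3 + 3*sin(x)


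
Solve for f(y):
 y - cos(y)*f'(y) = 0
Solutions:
 f(y) = C1 + Integral(y/cos(y), y)


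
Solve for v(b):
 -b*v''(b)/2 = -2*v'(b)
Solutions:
 v(b) = C1 + C2*b^5


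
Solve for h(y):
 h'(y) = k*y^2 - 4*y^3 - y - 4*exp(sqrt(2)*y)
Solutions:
 h(y) = C1 + k*y^3/3 - y^4 - y^2/2 - 2*sqrt(2)*exp(sqrt(2)*y)


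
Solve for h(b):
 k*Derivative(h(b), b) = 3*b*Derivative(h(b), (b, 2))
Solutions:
 h(b) = C1 + b^(re(k)/3 + 1)*(C2*sin(log(b)*Abs(im(k))/3) + C3*cos(log(b)*im(k)/3))


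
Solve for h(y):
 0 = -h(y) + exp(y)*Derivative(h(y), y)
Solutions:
 h(y) = C1*exp(-exp(-y))


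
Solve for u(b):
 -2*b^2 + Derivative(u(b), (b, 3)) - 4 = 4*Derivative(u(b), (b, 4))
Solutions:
 u(b) = C1 + C2*b + C3*b^2 + C4*exp(b/4) + b^5/30 + 2*b^4/3 + 34*b^3/3


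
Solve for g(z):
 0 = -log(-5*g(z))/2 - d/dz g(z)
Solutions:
 2*Integral(1/(log(-_y) + log(5)), (_y, g(z))) = C1 - z


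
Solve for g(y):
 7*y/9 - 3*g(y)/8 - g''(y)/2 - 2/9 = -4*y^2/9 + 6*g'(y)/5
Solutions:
 g(y) = C1*exp(y*(-12 + sqrt(69))/10) + C2*exp(-y*(sqrt(69) + 12)/10) + 32*y^2/27 - 248*y/45 + 28112/2025


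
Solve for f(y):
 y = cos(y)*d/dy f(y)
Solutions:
 f(y) = C1 + Integral(y/cos(y), y)


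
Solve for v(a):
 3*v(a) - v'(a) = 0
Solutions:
 v(a) = C1*exp(3*a)


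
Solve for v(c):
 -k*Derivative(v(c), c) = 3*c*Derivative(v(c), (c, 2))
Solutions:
 v(c) = C1 + c^(1 - re(k)/3)*(C2*sin(log(c)*Abs(im(k))/3) + C3*cos(log(c)*im(k)/3))


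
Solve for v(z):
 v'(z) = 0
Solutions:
 v(z) = C1


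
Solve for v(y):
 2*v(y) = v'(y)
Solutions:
 v(y) = C1*exp(2*y)


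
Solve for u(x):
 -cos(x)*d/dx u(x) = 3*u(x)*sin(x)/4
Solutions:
 u(x) = C1*cos(x)^(3/4)


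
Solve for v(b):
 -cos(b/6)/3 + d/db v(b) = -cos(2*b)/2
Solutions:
 v(b) = C1 + 2*sin(b/6) - sin(2*b)/4


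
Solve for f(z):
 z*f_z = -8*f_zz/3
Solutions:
 f(z) = C1 + C2*erf(sqrt(3)*z/4)


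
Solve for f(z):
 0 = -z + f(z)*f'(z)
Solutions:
 f(z) = -sqrt(C1 + z^2)
 f(z) = sqrt(C1 + z^2)


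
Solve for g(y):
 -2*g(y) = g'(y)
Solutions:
 g(y) = C1*exp(-2*y)


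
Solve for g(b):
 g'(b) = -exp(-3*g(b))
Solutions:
 g(b) = log(C1 - 3*b)/3
 g(b) = log((-3^(1/3) - 3^(5/6)*I)*(C1 - b)^(1/3)/2)
 g(b) = log((-3^(1/3) + 3^(5/6)*I)*(C1 - b)^(1/3)/2)


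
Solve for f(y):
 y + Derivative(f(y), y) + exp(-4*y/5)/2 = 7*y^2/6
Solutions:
 f(y) = C1 + 7*y^3/18 - y^2/2 + 5*exp(-4*y/5)/8


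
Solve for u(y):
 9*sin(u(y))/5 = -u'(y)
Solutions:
 9*y/5 + log(cos(u(y)) - 1)/2 - log(cos(u(y)) + 1)/2 = C1


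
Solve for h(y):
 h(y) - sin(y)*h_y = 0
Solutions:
 h(y) = C1*sqrt(cos(y) - 1)/sqrt(cos(y) + 1)


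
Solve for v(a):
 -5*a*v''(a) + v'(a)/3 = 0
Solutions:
 v(a) = C1 + C2*a^(16/15)


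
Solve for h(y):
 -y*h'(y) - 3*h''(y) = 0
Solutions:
 h(y) = C1 + C2*erf(sqrt(6)*y/6)


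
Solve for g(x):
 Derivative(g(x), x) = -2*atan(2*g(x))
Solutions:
 Integral(1/atan(2*_y), (_y, g(x))) = C1 - 2*x


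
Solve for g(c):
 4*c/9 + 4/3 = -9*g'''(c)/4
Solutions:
 g(c) = C1 + C2*c + C3*c^2 - 2*c^4/243 - 8*c^3/81


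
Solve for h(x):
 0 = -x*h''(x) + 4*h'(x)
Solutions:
 h(x) = C1 + C2*x^5


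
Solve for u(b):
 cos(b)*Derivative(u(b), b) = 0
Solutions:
 u(b) = C1


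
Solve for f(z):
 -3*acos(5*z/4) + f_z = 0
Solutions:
 f(z) = C1 + 3*z*acos(5*z/4) - 3*sqrt(16 - 25*z^2)/5


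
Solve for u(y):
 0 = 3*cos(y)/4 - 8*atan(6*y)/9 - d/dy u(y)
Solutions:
 u(y) = C1 - 8*y*atan(6*y)/9 + 2*log(36*y^2 + 1)/27 + 3*sin(y)/4
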